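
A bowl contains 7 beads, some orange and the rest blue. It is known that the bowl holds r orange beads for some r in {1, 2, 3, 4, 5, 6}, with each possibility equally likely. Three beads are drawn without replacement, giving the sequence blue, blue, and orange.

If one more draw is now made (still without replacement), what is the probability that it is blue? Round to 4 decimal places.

Under each hypothesis, the probability of the observed sequence is: P(data | r = 1) = (6/7)(5/6)(1/5) = 1/7; P(data | r = 2) = (5/7)(4/6)(2/5) = 4/21; P(data | r = 3) = (4/7)(3/6)(3/5) = 6/35; P(data | r = 4) = (3/7)(2/6)(4/5) = 4/35; P(data | r = 5) = (2/7)(1/6)(5/5) = 1/21; P(data | r = 6) = (1/7)(0/6) = 0.
The prior-weighted likelihoods are 1/6 · 1/7 = 1/42, 1/6 · 4/21 = 2/63, 1/6 · 6/35 = 1/35, 1/6 · 4/35 = 2/105, 1/6 · 1/21 = 1/126, 1/6 · 0 = 0; summing to 1/9.
Dividing through by the total gives posterior P(r = 1 | data) = 3/14, P(r = 2 | data) = 2/7, P(r = 3 | data) = 9/35, P(r = 4 | data) = 6/35, P(r = 5 | data) = 1/14, P(r = 6 | data) = 0.
The predictive probability is P(blue next | data) = (1)(3/14) + (3/4)(2/7) + (1/2)(9/35) + (1/4)(6/35) + (0)(1/14) = 3/5.

0.6000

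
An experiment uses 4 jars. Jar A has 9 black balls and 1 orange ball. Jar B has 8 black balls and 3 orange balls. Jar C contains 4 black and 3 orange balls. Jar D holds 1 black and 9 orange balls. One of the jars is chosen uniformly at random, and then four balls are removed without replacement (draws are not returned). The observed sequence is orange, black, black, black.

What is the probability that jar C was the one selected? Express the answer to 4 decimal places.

0.2739

Compute the likelihood of the observed sequence for each case: P(data | jar A) = (1/10)(9/9)(8/8)(7/7) = 0.1; P(data | jar B) = (3/11)(8/10)(7/9)(6/8) = 0.12727; P(data | jar C) = (3/7)(4/6)(3/5)(2/4) = 0.085714; P(data | jar D) = (9/10)(1/9)(0/8) = 0.
Multiplying each by its prior: 1/4 · 0.1 = 0.025, 1/4 · 0.12727 = 0.031818, 1/4 · 0.085714 = 0.021429, 1/4 · 0 = 0; these sum to 0.078247.
Hence P(jar C | data) = (0.021429) / (0.078247) = 0.27386.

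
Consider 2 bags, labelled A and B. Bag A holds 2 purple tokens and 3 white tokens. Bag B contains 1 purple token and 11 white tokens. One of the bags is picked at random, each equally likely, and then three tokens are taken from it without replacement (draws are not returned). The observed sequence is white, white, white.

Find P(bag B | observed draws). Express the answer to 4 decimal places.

Under each hypothesis, the probability of the observed sequence is: P(data | bag A) = (3/5)(2/4)(1/3) = 1/10; P(data | bag B) = (11/12)(10/11)(9/10) = 3/4.
Weighting by the prior gives 1/2 · 1/10 = 1/20, 1/2 · 3/4 = 3/8; summing to 17/40.
Hence P(bag B | data) = (3/8) / (17/40) = 15/17.

0.8824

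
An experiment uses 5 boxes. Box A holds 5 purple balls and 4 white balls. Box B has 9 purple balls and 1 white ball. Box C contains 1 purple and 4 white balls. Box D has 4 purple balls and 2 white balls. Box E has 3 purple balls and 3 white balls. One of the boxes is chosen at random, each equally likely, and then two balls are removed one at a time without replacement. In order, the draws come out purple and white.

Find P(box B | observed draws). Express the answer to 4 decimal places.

0.0874

For each hypothesis, P(data | H) works out to: P(data | box A) = (5/9)(4/8) = 5/18; P(data | box B) = (9/10)(1/9) = 1/10; P(data | box C) = (1/5)(4/4) = 1/5; P(data | box D) = (4/6)(2/5) = 4/15; P(data | box E) = (3/6)(3/5) = 3/10.
Weighting by the prior gives 1/5 · 5/18 = 1/18, 1/5 · 1/10 = 1/50, 1/5 · 1/5 = 1/25, 1/5 · 4/15 = 4/75, 1/5 · 3/10 = 3/50; summing to 103/450.
So P(box B | data) = (1/50) / (103/450) = 9/103.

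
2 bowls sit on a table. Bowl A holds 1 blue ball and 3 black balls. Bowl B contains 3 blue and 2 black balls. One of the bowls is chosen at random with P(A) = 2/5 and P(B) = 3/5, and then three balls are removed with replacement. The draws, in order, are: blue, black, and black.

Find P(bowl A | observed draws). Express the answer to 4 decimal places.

0.4941

Compute the likelihood of the observed sequence for each case: P(data | bowl A) = (1/4)(3/4)(3/4) = 0.14062; P(data | bowl B) = (3/5)(2/5)(2/5) = 0.096.
Multiplying each by its prior: 2/5 · 0.14062 = 0.05625, 3/5 · 0.096 = 0.0576; summing to 0.11385.
So P(bowl A | data) = (0.05625) / (0.11385) = 0.49407.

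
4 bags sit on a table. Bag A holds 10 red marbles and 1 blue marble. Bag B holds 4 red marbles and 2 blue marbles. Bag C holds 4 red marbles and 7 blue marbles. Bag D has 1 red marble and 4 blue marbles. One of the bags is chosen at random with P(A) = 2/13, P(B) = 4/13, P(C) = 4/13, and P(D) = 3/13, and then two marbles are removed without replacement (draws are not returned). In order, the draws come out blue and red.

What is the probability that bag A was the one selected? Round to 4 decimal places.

0.0634

Compute the likelihood of the observed sequence for each case: P(data | bag A) = (1/11)(10/10) = 1/11; P(data | bag B) = (2/6)(4/5) = 4/15; P(data | bag C) = (7/11)(4/10) = 14/55; P(data | bag D) = (4/5)(1/4) = 1/5.
The prior-weighted likelihoods are 2/13 · 1/11 = 2/143, 4/13 · 4/15 = 16/195, 4/13 · 14/55 = 56/715, 3/13 · 1/5 = 3/65; summing to 43/195.
So P(bag A | data) = (2/143) / (43/195) = 30/473.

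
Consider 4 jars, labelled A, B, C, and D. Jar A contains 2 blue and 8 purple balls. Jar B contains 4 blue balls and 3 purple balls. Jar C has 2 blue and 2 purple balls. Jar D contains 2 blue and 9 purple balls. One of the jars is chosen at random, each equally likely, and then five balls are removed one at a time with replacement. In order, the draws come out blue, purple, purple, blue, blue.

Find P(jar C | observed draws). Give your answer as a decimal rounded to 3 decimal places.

0.419

The likelihood of the observed sequence under each hypothesis: P(data | jar A) = (2/10)(8/10)(8/10)(2/10)(2/10) = 0.00512; P(data | jar B) = (4/7)(3/7)(3/7)(4/7)(4/7) = 0.034271; P(data | jar C) = (2/4)(2/4)(2/4)(2/4)(2/4) = 0.03125; P(data | jar D) = (2/11)(9/11)(9/11)(2/11)(2/11) = 0.0040236.
Weighting by the prior gives 1/4 · 0.00512 = 0.00128, 1/4 · 0.034271 = 0.0085679, 1/4 · 0.03125 = 0.0078125, 1/4 · 0.0040236 = 0.0010059; these sum to 0.018666.
Hence P(jar C | data) = (0.0078125) / (0.018666) = 0.41854.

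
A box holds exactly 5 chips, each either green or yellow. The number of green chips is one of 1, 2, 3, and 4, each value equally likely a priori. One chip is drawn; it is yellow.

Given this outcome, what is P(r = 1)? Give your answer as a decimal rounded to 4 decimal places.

0.4000

The likelihood of this draw under each hypothesis: P(data | r = 1) = (4/5) = 4/5; P(data | r = 2) = (3/5) = 3/5; P(data | r = 3) = (2/5) = 2/5; P(data | r = 4) = (1/5) = 1/5.
Multiplying each by its prior: 1/4 · 4/5 = 1/5, 1/4 · 3/5 = 3/20, 1/4 · 2/5 = 1/10, 1/4 · 1/5 = 1/20; summing to 1/2.
By Bayes' rule, P(r = 1 | data) = (1/5) / (1/2) = 2/5.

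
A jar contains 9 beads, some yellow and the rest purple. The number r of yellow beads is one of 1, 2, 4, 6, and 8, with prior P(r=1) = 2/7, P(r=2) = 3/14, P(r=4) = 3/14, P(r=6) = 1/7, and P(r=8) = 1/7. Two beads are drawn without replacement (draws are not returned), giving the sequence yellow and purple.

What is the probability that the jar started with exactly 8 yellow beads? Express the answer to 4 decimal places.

For each hypothesis, P(data | H) works out to: P(data | r = 1) = (1/9)(8/8) = 1/9; P(data | r = 2) = (2/9)(7/8) = 7/36; P(data | r = 4) = (4/9)(5/8) = 5/18; P(data | r = 6) = (6/9)(3/8) = 1/4; P(data | r = 8) = (8/9)(1/8) = 1/9.
The prior-weighted likelihoods are 2/7 · 1/9 = 2/63, 3/14 · 7/36 = 1/24, 3/14 · 5/18 = 5/84, 1/7 · 1/4 = 1/28, 1/7 · 1/9 = 1/63; summing to 31/168.
Therefore the posterior P(r = 8 | data) = (1/63) / (31/168) = 8/93.

0.0860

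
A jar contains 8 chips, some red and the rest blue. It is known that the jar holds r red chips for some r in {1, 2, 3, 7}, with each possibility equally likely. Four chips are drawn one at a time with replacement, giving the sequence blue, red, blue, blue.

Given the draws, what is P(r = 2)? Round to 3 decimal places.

Compute the likelihood of the observed sequence for each case: P(data | r = 1) = (7/8)(1/8)(7/8)(7/8) = 0.08374; P(data | r = 2) = (6/8)(2/8)(6/8)(6/8) = 0.10547; P(data | r = 3) = (5/8)(3/8)(5/8)(5/8) = 0.091553; P(data | r = 7) = (1/8)(7/8)(1/8)(1/8) = 0.001709.
Weighting by the prior gives 1/4 · 0.08374 = 0.020935, 1/4 · 0.10547 = 0.026367, 1/4 · 0.091553 = 0.022888, 1/4 · 0.001709 = 0.00042725; summing to 0.070618.
Therefore the posterior P(r = 2 | data) = (0.026367) / (0.070618) = 0.37338.

0.373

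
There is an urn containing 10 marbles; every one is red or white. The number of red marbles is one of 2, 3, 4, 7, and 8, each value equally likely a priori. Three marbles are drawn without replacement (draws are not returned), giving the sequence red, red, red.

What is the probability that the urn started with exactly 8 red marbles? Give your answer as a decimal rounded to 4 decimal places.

For each hypothesis, P(data | H) works out to: P(data | r = 2) = (2/10)(1/9)(0/8) = 0; P(data | r = 3) = (3/10)(2/9)(1/8) = 1/120; P(data | r = 4) = (4/10)(3/9)(2/8) = 1/30; P(data | r = 7) = (7/10)(6/9)(5/8) = 7/24; P(data | r = 8) = (8/10)(7/9)(6/8) = 7/15.
The prior-weighted likelihoods are 1/5 · 0 = 0, 1/5 · 1/120 = 1/600, 1/5 · 1/30 = 1/150, 1/5 · 7/24 = 7/120, 1/5 · 7/15 = 7/75; summing to 4/25.
Therefore the posterior P(r = 8 | data) = (7/75) / (4/25) = 7/12.

0.5833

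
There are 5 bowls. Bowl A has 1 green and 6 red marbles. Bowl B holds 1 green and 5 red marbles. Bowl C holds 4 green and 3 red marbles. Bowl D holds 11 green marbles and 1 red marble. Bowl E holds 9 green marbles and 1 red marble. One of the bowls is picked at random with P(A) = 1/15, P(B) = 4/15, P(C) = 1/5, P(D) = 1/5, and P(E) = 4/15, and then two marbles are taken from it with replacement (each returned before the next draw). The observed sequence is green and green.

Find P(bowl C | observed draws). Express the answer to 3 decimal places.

0.143

For each hypothesis, P(data | H) works out to: P(data | bowl A) = (1/7)(1/7) = 0.020408; P(data | bowl B) = (1/6)(1/6) = 0.027778; P(data | bowl C) = (4/7)(4/7) = 0.32653; P(data | bowl D) = (11/12)(11/12) = 0.84028; P(data | bowl E) = (9/10)(9/10) = 0.81.
Weighting by the prior gives 1/15 · 0.020408 = 0.0013605, 4/15 · 0.027778 = 0.0074074, 1/5 · 0.32653 = 0.065306, 1/5 · 0.84028 = 0.16806, 4/15 · 0.81 = 0.216; summing to 0.45813.
Therefore the posterior P(bowl C | data) = (0.065306) / (0.45813) = 0.14255.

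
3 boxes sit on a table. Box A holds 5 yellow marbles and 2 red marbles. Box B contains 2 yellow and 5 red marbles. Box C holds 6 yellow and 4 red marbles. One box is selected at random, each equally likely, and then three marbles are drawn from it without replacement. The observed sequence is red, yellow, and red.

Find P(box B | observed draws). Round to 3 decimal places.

For each hypothesis, P(data | H) works out to: P(data | box A) = (2/7)(5/6)(1/5) = 1/21; P(data | box B) = (5/7)(2/6)(4/5) = 4/21; P(data | box C) = (4/10)(6/9)(3/8) = 1/10.
Multiplying each by its prior: 1/3 · 1/21 = 1/63, 1/3 · 4/21 = 4/63, 1/3 · 1/10 = 1/30; these sum to 71/630.
By Bayes' rule, P(box B | data) = (4/63) / (71/630) = 40/71.

0.563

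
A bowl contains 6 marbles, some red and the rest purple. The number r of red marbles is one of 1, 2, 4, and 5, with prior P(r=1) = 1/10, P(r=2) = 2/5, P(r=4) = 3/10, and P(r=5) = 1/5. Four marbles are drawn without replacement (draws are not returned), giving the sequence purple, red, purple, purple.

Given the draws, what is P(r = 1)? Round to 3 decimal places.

0.238

Compute the likelihood of the observed sequence for each case: P(data | r = 1) = (5/6)(1/5)(4/4)(3/3) = 1/6; P(data | r = 2) = (4/6)(2/5)(3/4)(2/3) = 2/15; P(data | r = 4) = (2/6)(4/5)(1/4)(0/3) = 0; P(data | r = 5) = (1/6)(5/5)(0/4) = 0.
Multiplying each by its prior: 1/10 · 1/6 = 1/60, 2/5 · 2/15 = 4/75, 3/10 · 0 = 0, 1/5 · 0 = 0; summing to 7/100.
By Bayes' rule, P(r = 1 | data) = (1/60) / (7/100) = 5/21.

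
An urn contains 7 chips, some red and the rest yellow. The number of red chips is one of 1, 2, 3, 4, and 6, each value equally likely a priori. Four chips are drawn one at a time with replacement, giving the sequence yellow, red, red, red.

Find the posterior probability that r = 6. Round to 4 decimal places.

0.3843

Compute the likelihood of the observed sequence for each case: P(data | r = 1) = (6/7)(1/7)(1/7)(1/7) = 0.002499; P(data | r = 2) = (5/7)(2/7)(2/7)(2/7) = 0.01666; P(data | r = 3) = (4/7)(3/7)(3/7)(3/7) = 0.044981; P(data | r = 4) = (3/7)(4/7)(4/7)(4/7) = 0.079967; P(data | r = 6) = (1/7)(6/7)(6/7)(6/7) = 0.089963.
Weighting by the prior gives 1/5 · 0.002499 = 0.00049979, 1/5 · 0.01666 = 0.0033319, 1/5 · 0.044981 = 0.0089963, 1/5 · 0.079967 = 0.015993, 1/5 · 0.089963 = 0.017993; with total 0.046814.
By Bayes' rule, P(r = 6 | data) = (0.017993) / (0.046814) = 0.38434.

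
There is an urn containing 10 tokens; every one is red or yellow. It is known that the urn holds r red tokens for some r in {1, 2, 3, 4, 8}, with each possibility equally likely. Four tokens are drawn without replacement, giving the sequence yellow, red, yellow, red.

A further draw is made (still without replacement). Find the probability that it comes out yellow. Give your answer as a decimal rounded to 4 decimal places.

For each hypothesis, P(data | H) works out to: P(data | r = 1) = (9/10)(1/9)(8/8)(0/7) = 0; P(data | r = 2) = (8/10)(2/9)(7/8)(1/7) = 0.022222; P(data | r = 3) = (7/10)(3/9)(6/8)(2/7) = 0.05; P(data | r = 4) = (6/10)(4/9)(5/8)(3/7) = 0.071429; P(data | r = 8) = (2/10)(8/9)(1/8)(7/7) = 0.022222.
Multiplying each by its prior: 1/5 · 0 = 0, 1/5 · 0.022222 = 0.0044444, 1/5 · 0.05 = 0.01, 1/5 · 0.071429 = 0.014286, 1/5 · 0.022222 = 0.0044444; summing to 0.033175.
Normalising, the posterior is P(r = 1 | data) = 0, P(r = 2 | data) = 0.13397, P(r = 3 | data) = 0.30144, P(r = 4 | data) = 0.43062, P(r = 8 | data) = 0.13397.
So P(yellow next | data) = Σ P(yellow next | H) P(H | data) = (1)(0.13397) + (5/6)(0.30144) + (2/3)(0.43062) + (0)(0.13397) = 0.67225.

0.6722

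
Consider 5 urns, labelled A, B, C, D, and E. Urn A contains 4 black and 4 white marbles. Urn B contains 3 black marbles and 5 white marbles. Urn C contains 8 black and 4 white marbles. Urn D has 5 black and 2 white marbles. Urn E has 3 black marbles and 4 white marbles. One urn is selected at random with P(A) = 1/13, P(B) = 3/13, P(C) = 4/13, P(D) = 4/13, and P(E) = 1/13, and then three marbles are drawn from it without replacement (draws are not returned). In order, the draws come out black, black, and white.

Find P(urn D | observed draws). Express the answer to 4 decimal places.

Compute the likelihood of the observed sequence for each case: P(data | urn A) = (4/8)(3/7)(4/6) = 0.14286; P(data | urn B) = (3/8)(2/7)(5/6) = 0.089286; P(data | urn C) = (8/12)(7/11)(4/10) = 0.1697; P(data | urn D) = (5/7)(4/6)(2/5) = 0.19048; P(data | urn E) = (3/7)(2/6)(4/5) = 0.11429.
The prior-weighted likelihoods are 1/13 · 0.14286 = 0.010989, 3/13 · 0.089286 = 0.020604, 4/13 · 0.1697 = 0.052214, 4/13 · 0.19048 = 0.058608, 1/13 · 0.11429 = 0.0087912; with total 0.15121.
So P(urn D | data) = (0.058608) / (0.15121) = 0.3876.

0.3876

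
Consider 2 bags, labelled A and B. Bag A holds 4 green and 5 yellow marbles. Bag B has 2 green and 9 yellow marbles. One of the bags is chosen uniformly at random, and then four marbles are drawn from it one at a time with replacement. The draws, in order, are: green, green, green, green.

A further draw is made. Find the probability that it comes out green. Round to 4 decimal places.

For each hypothesis, P(data | H) works out to: P(data | bag A) = (4/9)(4/9)(4/9)(4/9) = 0.039018; P(data | bag B) = (2/11)(2/11)(2/11)(2/11) = 0.0010928.
Multiplying each by its prior: 1/2 · 0.039018 = 0.019509, 1/2 · 0.0010928 = 0.00054641; with total 0.020056.
The posterior is then P(bag A | data) = 0.97276, P(bag B | data) = 0.027245.
The predictive probability is P(green next | data) = (4/9)(0.97276) + (2/11)(0.027245) = 0.43729.

0.4373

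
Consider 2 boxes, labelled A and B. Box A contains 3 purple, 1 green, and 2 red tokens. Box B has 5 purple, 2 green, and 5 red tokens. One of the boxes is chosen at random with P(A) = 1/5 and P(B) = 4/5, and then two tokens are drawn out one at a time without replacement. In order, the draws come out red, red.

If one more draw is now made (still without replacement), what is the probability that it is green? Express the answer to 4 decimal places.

Under each hypothesis, the probability of the observed sequence is: P(data | box A) = (2/6)(1/5) = 1/15; P(data | box B) = (5/12)(4/11) = 5/33.
The prior-weighted likelihoods are 1/5 · 1/15 = 1/75, 4/5 · 5/33 = 4/33; summing to 37/275.
Dividing through by the total gives posterior P(box A | data) = 11/111, P(box B | data) = 100/111.
So P(green next | data) = Σ P(green next | H) P(H | data) = (1/4)(11/111) + (1/5)(100/111) = 91/444.

0.2050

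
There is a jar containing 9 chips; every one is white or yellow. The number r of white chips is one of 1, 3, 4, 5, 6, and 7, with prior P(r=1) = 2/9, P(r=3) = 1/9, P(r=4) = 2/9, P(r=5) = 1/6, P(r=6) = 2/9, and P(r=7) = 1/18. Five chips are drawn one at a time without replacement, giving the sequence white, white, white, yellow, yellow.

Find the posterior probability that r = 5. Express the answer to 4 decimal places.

0.2791

Compute the likelihood of the observed sequence for each case: P(data | r = 1) = (1/9)(0/8) = 0; P(data | r = 3) = (3/9)(2/8)(1/7)(6/6)(5/5) = 0.011905; P(data | r = 4) = (4/9)(3/8)(2/7)(5/6)(4/5) = 0.031746; P(data | r = 5) = (5/9)(4/8)(3/7)(4/6)(3/5) = 0.047619; P(data | r = 6) = (6/9)(5/8)(4/7)(3/6)(2/5) = 0.047619; P(data | r = 7) = (7/9)(6/8)(5/7)(2/6)(1/5) = 0.027778.
Weighting by the prior gives 2/9 · 0 = 0, 1/9 · 0.011905 = 0.0013228, 2/9 · 0.031746 = 0.0070547, 1/6 · 0.047619 = 0.0079365, 2/9 · 0.047619 = 0.010582, 1/18 · 0.027778 = 0.0015432; these sum to 0.028439.
Therefore the posterior P(r = 5 | data) = (0.0079365) / (0.028439) = 0.27907.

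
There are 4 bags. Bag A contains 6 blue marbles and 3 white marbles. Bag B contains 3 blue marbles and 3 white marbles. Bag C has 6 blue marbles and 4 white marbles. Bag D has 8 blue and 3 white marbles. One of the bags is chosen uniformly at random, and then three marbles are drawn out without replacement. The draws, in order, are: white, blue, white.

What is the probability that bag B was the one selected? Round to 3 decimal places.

For each hypothesis, P(data | H) works out to: P(data | bag A) = (3/9)(6/8)(2/7) = 0.071429; P(data | bag B) = (3/6)(3/5)(2/4) = 0.15; P(data | bag C) = (4/10)(6/9)(3/8) = 0.1; P(data | bag D) = (3/11)(8/10)(2/9) = 0.048485.
Multiplying each by its prior: 1/4 · 0.071429 = 0.017857, 1/4 · 0.15 = 0.0375, 1/4 · 0.1 = 0.025, 1/4 · 0.048485 = 0.012121; these sum to 0.092478.
Therefore the posterior P(bag B | data) = (0.0375) / (0.092478) = 0.4055.

0.406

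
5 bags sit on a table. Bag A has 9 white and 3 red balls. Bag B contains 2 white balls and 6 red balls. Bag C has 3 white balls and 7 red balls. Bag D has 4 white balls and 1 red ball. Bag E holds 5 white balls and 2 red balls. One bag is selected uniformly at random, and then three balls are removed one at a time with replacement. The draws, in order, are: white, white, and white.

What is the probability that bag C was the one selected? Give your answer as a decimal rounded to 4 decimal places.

0.0201

Compute the likelihood of the observed sequence for each case: P(data | bag A) = (9/12)(9/12)(9/12) = 0.42188; P(data | bag B) = (2/8)(2/8)(2/8) = 0.015625; P(data | bag C) = (3/10)(3/10)(3/10) = 0.027; P(data | bag D) = (4/5)(4/5)(4/5) = 0.512; P(data | bag E) = (5/7)(5/7)(5/7) = 0.36443.
Weighting by the prior gives 1/5 · 0.42188 = 0.084375, 1/5 · 0.015625 = 0.003125, 1/5 · 0.027 = 0.0054, 1/5 · 0.512 = 0.1024, 1/5 · 0.36443 = 0.072886; these sum to 0.26819.
So P(bag C | data) = (0.0054) / (0.26819) = 0.020135.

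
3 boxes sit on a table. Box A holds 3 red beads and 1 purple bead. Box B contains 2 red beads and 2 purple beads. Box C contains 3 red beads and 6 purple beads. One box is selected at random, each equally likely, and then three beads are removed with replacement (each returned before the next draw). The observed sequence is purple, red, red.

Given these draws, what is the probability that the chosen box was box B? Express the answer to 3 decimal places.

0.368

Compute the likelihood of the observed sequence for each case: P(data | box A) = (1/4)(3/4)(3/4) = 0.14062; P(data | box B) = (2/4)(2/4)(2/4) = 0.125; P(data | box C) = (6/9)(3/9)(3/9) = 0.074074.
Multiplying each by its prior: 1/3 · 0.14062 = 0.046875, 1/3 · 0.125 = 0.041667, 1/3 · 0.074074 = 0.024691; with total 0.11323.
Therefore the posterior P(box B | data) = (0.041667) / (0.11323) = 0.36797.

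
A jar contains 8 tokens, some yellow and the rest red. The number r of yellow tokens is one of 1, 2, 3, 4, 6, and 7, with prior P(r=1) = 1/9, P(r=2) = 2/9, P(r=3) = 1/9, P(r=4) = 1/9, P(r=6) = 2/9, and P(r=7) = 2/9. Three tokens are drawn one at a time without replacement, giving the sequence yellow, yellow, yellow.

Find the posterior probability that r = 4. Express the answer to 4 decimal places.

0.0348

Compute the likelihood of the observed sequence for each case: P(data | r = 1) = (1/8)(0/7) = 0; P(data | r = 2) = (2/8)(1/7)(0/6) = 0; P(data | r = 3) = (3/8)(2/7)(1/6) = 1/56; P(data | r = 4) = (4/8)(3/7)(2/6) = 1/14; P(data | r = 6) = (6/8)(5/7)(4/6) = 5/14; P(data | r = 7) = (7/8)(6/7)(5/6) = 5/8.
Weighting by the prior gives 1/9 · 0 = 0, 2/9 · 0 = 0, 1/9 · 1/56 = 1/504, 1/9 · 1/14 = 1/126, 2/9 · 5/14 = 5/63, 2/9 · 5/8 = 5/36; with total 115/504.
By Bayes' rule, P(r = 4 | data) = (1/126) / (115/504) = 4/115.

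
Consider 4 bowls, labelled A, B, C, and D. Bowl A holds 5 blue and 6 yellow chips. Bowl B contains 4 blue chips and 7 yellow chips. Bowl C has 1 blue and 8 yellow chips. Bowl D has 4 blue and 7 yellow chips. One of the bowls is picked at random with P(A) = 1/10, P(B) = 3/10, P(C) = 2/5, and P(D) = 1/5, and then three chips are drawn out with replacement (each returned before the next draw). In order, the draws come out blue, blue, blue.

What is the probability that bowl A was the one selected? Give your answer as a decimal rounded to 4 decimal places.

0.2764

The likelihood of the observed sequence under each hypothesis: P(data | bowl A) = (5/11)(5/11)(5/11) = 0.093914; P(data | bowl B) = (4/11)(4/11)(4/11) = 0.048084; P(data | bowl C) = (1/9)(1/9)(1/9) = 0.0013717; P(data | bowl D) = (4/11)(4/11)(4/11) = 0.048084.
Multiplying each by its prior: 1/10 · 0.093914 = 0.0093914, 3/10 · 0.048084 = 0.014425, 2/5 · 0.0013717 = 0.0005487, 1/5 · 0.048084 = 0.0096168; with total 0.033982.
Hence P(bowl A | data) = (0.0093914) / (0.033982) = 0.27636.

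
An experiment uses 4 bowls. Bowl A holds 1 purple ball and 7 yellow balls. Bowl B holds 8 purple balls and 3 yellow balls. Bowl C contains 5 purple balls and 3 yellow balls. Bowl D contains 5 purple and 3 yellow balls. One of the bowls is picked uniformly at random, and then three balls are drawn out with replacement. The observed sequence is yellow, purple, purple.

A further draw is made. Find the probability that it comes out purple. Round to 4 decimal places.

0.6426

Under each hypothesis, the probability of the observed sequence is: P(data | bowl A) = (7/8)(1/8)(1/8) = 0.013672; P(data | bowl B) = (3/11)(8/11)(8/11) = 0.14425; P(data | bowl C) = (3/8)(5/8)(5/8) = 0.14648; P(data | bowl D) = (3/8)(5/8)(5/8) = 0.14648.
Multiplying each by its prior: 1/4 · 0.013672 = 0.003418, 1/4 · 0.14425 = 0.036063, 1/4 · 0.14648 = 0.036621, 1/4 · 0.14648 = 0.036621; these sum to 0.11272.
Dividing through by the total gives posterior P(bowl A | data) = 0.030322, P(bowl B | data) = 0.31993, P(bowl C | data) = 0.32488, P(bowl D | data) = 0.32488.
The predictive probability is P(purple next | data) = (1/8)(0.030322) + (8/11)(0.31993) + (5/8)(0.32488) + (5/8)(0.32488) = 0.64256.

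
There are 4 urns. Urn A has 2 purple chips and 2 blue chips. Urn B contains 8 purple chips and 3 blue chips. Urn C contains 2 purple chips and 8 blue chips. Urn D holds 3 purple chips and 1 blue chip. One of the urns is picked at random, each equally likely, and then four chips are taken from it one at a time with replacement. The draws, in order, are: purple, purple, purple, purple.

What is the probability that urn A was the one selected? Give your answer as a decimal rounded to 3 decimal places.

0.095

Compute the likelihood of the observed sequence for each case: P(data | urn A) = (2/4)(2/4)(2/4)(2/4) = 0.0625; P(data | urn B) = (8/11)(8/11)(8/11)(8/11) = 0.27976; P(data | urn C) = (2/10)(2/10)(2/10)(2/10) = 0.0016; P(data | urn D) = (3/4)(3/4)(3/4)(3/4) = 0.31641.
The prior-weighted likelihoods are 1/4 · 0.0625 = 0.015625, 1/4 · 0.27976 = 0.069941, 1/4 · 0.0016 = 0.0004, 1/4 · 0.31641 = 0.079102; with total 0.16507.
Therefore the posterior P(urn A | data) = (0.015625) / (0.16507) = 0.094658.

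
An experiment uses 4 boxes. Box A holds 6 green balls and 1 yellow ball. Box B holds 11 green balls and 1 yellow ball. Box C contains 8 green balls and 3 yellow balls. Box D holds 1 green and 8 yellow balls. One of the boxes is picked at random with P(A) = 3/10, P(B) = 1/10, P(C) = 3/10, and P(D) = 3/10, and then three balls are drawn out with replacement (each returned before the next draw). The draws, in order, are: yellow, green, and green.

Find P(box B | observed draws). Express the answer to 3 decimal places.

0.082

For each hypothesis, P(data | H) works out to: P(data | box A) = (1/7)(6/7)(6/7) = 0.10496; P(data | box B) = (1/12)(11/12)(11/12) = 0.070023; P(data | box C) = (3/11)(8/11)(8/11) = 0.14425; P(data | box D) = (8/9)(1/9)(1/9) = 0.010974.
The prior-weighted likelihoods are 3/10 · 0.10496 = 0.031487, 1/10 · 0.070023 = 0.0070023, 3/10 · 0.14425 = 0.043276, 3/10 · 0.010974 = 0.0032922; summing to 0.085057.
Therefore the posterior P(box B | data) = (0.0070023) / (0.085057) = 0.082325.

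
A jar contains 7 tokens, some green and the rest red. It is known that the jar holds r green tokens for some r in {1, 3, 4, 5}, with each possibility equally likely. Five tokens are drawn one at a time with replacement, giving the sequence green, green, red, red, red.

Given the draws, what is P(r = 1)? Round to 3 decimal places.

Under each hypothesis, the probability of the observed sequence is: P(data | r = 1) = (1/7)(1/7)(6/7)(6/7)(6/7) = 0.012852; P(data | r = 3) = (3/7)(3/7)(4/7)(4/7)(4/7) = 0.034271; P(data | r = 4) = (4/7)(4/7)(3/7)(3/7)(3/7) = 0.025704; P(data | r = 5) = (5/7)(5/7)(2/7)(2/7)(2/7) = 0.0119.
Multiplying each by its prior: 1/4 · 0.012852 = 0.0032129, 1/4 · 0.034271 = 0.0085679, 1/4 · 0.025704 = 0.0064259, 1/4 · 0.0119 = 0.002975; these sum to 0.021182.
So P(r = 1 | data) = (0.0032129) / (0.021182) = 0.15169.

0.152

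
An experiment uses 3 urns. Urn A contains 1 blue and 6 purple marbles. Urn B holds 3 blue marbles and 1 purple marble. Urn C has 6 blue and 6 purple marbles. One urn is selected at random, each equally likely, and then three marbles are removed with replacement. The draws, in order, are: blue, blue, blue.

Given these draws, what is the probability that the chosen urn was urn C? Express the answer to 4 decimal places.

0.2274

Compute the likelihood of the observed sequence for each case: P(data | urn A) = (1/7)(1/7)(1/7) = 0.0029155; P(data | urn B) = (3/4)(3/4)(3/4) = 0.42188; P(data | urn C) = (6/12)(6/12)(6/12) = 0.125.
The prior-weighted likelihoods are 1/3 · 0.0029155 = 0.00097182, 1/3 · 0.42188 = 0.14062, 1/3 · 0.125 = 0.041667; with total 0.18326.
So P(urn C | data) = (0.041667) / (0.18326) = 0.22736.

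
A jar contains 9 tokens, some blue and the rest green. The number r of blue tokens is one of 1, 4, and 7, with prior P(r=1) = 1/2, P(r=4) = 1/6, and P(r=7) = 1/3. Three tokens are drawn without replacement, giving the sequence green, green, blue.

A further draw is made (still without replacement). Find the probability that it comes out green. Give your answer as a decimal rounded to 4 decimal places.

Compute the likelihood of the observed sequence for each case: P(data | r = 1) = (8/9)(7/8)(1/7) = 1/9; P(data | r = 4) = (5/9)(4/8)(4/7) = 10/63; P(data | r = 7) = (2/9)(1/8)(7/7) = 1/36.
Multiplying each by its prior: 1/2 · 1/9 = 1/18, 1/6 · 10/63 = 5/189, 1/3 · 1/36 = 1/108; summing to 23/252.
Normalising, the posterior is P(r = 1 | data) = 14/23, P(r = 4 | data) = 20/69, P(r = 7 | data) = 7/69.
Averaging over the posterior, P(green next | data) = (1)(14/23) + (1/2)(20/69) + (0)(7/69) = 52/69.

0.7536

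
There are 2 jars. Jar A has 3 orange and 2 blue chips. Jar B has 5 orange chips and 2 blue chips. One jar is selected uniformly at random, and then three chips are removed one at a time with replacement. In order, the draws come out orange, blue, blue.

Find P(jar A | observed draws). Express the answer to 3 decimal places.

0.622

Under each hypothesis, the probability of the observed sequence is: P(data | jar A) = (3/5)(2/5)(2/5) = 0.096; P(data | jar B) = (5/7)(2/7)(2/7) = 0.058309.
The prior-weighted likelihoods are 1/2 · 0.096 = 0.048, 1/2 · 0.058309 = 0.029155; summing to 0.077155.
By Bayes' rule, P(jar A | data) = (0.048) / (0.077155) = 0.62213.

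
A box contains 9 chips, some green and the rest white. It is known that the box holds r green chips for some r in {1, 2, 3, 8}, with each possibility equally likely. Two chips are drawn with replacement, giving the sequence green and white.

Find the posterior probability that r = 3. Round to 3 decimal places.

0.375

For each hypothesis, P(data | H) works out to: P(data | r = 1) = (1/9)(8/9) = 8/81; P(data | r = 2) = (2/9)(7/9) = 14/81; P(data | r = 3) = (3/9)(6/9) = 2/9; P(data | r = 8) = (8/9)(1/9) = 8/81.
The prior-weighted likelihoods are 1/4 · 8/81 = 2/81, 1/4 · 14/81 = 7/162, 1/4 · 2/9 = 1/18, 1/4 · 8/81 = 2/81; summing to 4/27.
By Bayes' rule, P(r = 3 | data) = (1/18) / (4/27) = 3/8.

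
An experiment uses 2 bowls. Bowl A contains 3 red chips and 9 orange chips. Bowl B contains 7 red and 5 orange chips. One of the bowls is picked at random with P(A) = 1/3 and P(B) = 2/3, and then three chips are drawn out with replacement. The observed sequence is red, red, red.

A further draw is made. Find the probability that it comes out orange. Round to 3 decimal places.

For each hypothesis, P(data | H) works out to: P(data | bowl A) = (3/12)(3/12)(3/12) = 0.015625; P(data | bowl B) = (7/12)(7/12)(7/12) = 0.1985.
The prior-weighted likelihoods are 1/3 · 0.015625 = 0.0052083, 2/3 · 0.1985 = 0.13233; summing to 0.13754.
Normalising, the posterior is P(bowl A | data) = 0.037868, P(bowl B | data) = 0.96213.
The predictive probability is P(orange next | data) = (3/4)(0.037868) + (5/12)(0.96213) = 0.42929.

0.429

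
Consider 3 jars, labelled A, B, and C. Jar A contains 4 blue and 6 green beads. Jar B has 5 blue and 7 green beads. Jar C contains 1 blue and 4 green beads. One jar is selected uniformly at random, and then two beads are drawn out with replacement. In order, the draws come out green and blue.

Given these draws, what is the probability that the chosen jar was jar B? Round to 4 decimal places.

0.3780

Under each hypothesis, the probability of the observed sequence is: P(data | jar A) = (6/10)(4/10) = 0.24; P(data | jar B) = (7/12)(5/12) = 0.24306; P(data | jar C) = (4/5)(1/5) = 0.16.
The prior-weighted likelihoods are 1/3 · 0.24 = 0.08, 1/3 · 0.24306 = 0.081019, 1/3 · 0.16 = 0.053333; these sum to 0.21435.
Therefore the posterior P(jar B | data) = (0.081019) / (0.21435) = 0.37797.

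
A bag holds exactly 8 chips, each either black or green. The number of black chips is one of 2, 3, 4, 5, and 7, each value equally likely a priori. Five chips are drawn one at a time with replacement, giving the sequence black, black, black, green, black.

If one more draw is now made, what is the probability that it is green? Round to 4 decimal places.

0.3173

Under each hypothesis, the probability of the observed sequence is: P(data | r = 2) = (2/8)(2/8)(2/8)(6/8)(2/8) = 0.0029297; P(data | r = 3) = (3/8)(3/8)(3/8)(5/8)(3/8) = 0.01236; P(data | r = 4) = (4/8)(4/8)(4/8)(4/8)(4/8) = 0.03125; P(data | r = 5) = (5/8)(5/8)(5/8)(3/8)(5/8) = 0.05722; P(data | r = 7) = (7/8)(7/8)(7/8)(1/8)(7/8) = 0.073273.
The prior-weighted likelihoods are 1/5 · 0.0029297 = 0.00058594, 1/5 · 0.01236 = 0.0024719, 1/5 · 0.03125 = 0.00625, 1/5 · 0.05722 = 0.011444, 1/5 · 0.073273 = 0.014655; summing to 0.035406.
Normalising, the posterior is P(r = 2 | data) = 0.016549, P(r = 3 | data) = 0.069816, P(r = 4 | data) = 0.17652, P(r = 5 | data) = 0.32322, P(r = 7 | data) = 0.41389.
So P(green next | data) = Σ P(green next | H) P(H | data) = (3/4)(0.016549) + (5/8)(0.069816) + (1/2)(0.17652) + (3/8)(0.32322) + (1/8)(0.41389) = 0.31725.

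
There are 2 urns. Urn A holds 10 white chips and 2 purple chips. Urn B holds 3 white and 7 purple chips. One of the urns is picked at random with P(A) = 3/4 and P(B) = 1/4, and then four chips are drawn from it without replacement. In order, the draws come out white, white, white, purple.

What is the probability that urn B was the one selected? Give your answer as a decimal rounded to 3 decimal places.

Under each hypothesis, the probability of the observed sequence is: P(data | urn A) = (10/12)(9/11)(8/10)(2/9) = 0.12121; P(data | urn B) = (3/10)(2/9)(1/8)(7/7) = 0.0083333.
The prior-weighted likelihoods are 3/4 · 0.12121 = 0.090909, 1/4 · 0.0083333 = 0.0020833; with total 0.092992.
By Bayes' rule, P(urn B | data) = (0.0020833) / (0.092992) = 0.022403.

0.022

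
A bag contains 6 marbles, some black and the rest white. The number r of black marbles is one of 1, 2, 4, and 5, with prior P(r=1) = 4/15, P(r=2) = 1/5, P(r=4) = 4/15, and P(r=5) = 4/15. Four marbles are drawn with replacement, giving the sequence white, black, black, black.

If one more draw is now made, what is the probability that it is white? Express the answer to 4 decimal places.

0.2967

For each hypothesis, P(data | H) works out to: P(data | r = 1) = (5/6)(1/6)(1/6)(1/6) = 0.003858; P(data | r = 2) = (4/6)(2/6)(2/6)(2/6) = 0.024691; P(data | r = 4) = (2/6)(4/6)(4/6)(4/6) = 0.098765; P(data | r = 5) = (1/6)(5/6)(5/6)(5/6) = 0.096451.
Weighting by the prior gives 4/15 · 0.003858 = 0.0010288, 1/5 · 0.024691 = 0.0049383, 4/15 · 0.098765 = 0.026337, 4/15 · 0.096451 = 0.02572; with total 0.058025.
Normalising, the posterior is P(r = 1 | data) = 0.01773, P(r = 2 | data) = 0.085106, P(r = 4 | data) = 0.4539, P(r = 5 | data) = 0.44326.
Averaging over the posterior, P(white next | data) = (5/6)(0.01773) + (2/3)(0.085106) + (1/3)(0.4539) + (1/6)(0.44326) = 0.29669.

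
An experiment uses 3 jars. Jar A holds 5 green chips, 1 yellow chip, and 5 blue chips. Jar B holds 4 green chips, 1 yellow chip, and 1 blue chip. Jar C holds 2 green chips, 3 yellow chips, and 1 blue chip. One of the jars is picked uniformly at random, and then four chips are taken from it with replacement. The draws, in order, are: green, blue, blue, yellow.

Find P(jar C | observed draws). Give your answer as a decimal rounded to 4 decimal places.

0.2848

Under each hypothesis, the probability of the observed sequence is: P(data | jar A) = (5/11)(5/11)(5/11)(1/11) = 0.0085377; P(data | jar B) = (4/6)(1/6)(1/6)(1/6) = 0.0030864; P(data | jar C) = (2/6)(1/6)(1/6)(3/6) = 0.0046296.
The prior-weighted likelihoods are 1/3 · 0.0085377 = 0.0028459, 1/3 · 0.0030864 = 0.0010288, 1/3 · 0.0046296 = 0.0015432; summing to 0.0054179.
Hence P(jar C | data) = (0.0015432) / (0.0054179) = 0.28484.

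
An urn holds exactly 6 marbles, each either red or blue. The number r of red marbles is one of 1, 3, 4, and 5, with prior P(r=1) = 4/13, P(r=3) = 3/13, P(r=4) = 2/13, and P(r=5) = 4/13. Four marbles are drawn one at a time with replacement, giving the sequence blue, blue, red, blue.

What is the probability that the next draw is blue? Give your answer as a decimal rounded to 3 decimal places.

The likelihood of the observed sequence under each hypothesis: P(data | r = 1) = (5/6)(5/6)(1/6)(5/6) = 0.096451; P(data | r = 3) = (3/6)(3/6)(3/6)(3/6) = 0.0625; P(data | r = 4) = (2/6)(2/6)(4/6)(2/6) = 0.024691; P(data | r = 5) = (1/6)(1/6)(5/6)(1/6) = 0.003858.
Weighting by the prior gives 4/13 · 0.096451 = 0.029677, 3/13 · 0.0625 = 0.014423, 2/13 · 0.024691 = 0.0037987, 4/13 · 0.003858 = 0.0011871; these sum to 0.049086.
The posterior is then P(r = 1 | data) = 0.60459, P(r = 3 | data) = 0.29383, P(r = 4 | data) = 0.077388, P(r = 5 | data) = 0.024184.
The predictive probability is P(blue next | data) = (5/6)(0.60459) + (1/2)(0.29383) + (1/3)(0.077388) + (1/6)(0.024184) = 0.68057.

0.681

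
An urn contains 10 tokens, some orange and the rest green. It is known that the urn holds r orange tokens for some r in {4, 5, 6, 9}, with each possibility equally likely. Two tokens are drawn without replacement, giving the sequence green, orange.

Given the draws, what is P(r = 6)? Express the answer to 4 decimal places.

0.2927

Under each hypothesis, the probability of the observed sequence is: P(data | r = 4) = (6/10)(4/9) = 4/15; P(data | r = 5) = (5/10)(5/9) = 5/18; P(data | r = 6) = (4/10)(6/9) = 4/15; P(data | r = 9) = (1/10)(9/9) = 1/10.
Weighting by the prior gives 1/4 · 4/15 = 1/15, 1/4 · 5/18 = 5/72, 1/4 · 4/15 = 1/15, 1/4 · 1/10 = 1/40; these sum to 41/180.
Hence P(r = 6 | data) = (1/15) / (41/180) = 12/41.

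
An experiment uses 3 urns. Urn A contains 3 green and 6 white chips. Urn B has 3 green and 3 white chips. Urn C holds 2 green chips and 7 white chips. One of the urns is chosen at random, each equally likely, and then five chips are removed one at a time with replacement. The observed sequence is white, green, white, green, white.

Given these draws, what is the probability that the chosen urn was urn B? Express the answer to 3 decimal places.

The likelihood of the observed sequence under each hypothesis: P(data | urn A) = (6/9)(3/9)(6/9)(3/9)(6/9) = 0.032922; P(data | urn B) = (3/6)(3/6)(3/6)(3/6)(3/6) = 0.03125; P(data | urn C) = (7/9)(2/9)(7/9)(2/9)(7/9) = 0.023235.
Multiplying each by its prior: 1/3 · 0.032922 = 0.010974, 1/3 · 0.03125 = 0.010417, 1/3 · 0.023235 = 0.007745; summing to 0.029136.
So P(urn B | data) = (0.010417) / (0.029136) = 0.35752.

0.358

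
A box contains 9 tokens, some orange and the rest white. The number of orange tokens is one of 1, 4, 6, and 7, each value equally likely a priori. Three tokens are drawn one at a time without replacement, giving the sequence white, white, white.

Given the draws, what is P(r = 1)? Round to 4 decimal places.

0.8358

Compute the likelihood of the observed sequence for each case: P(data | r = 1) = (8/9)(7/8)(6/7) = 2/3; P(data | r = 4) = (5/9)(4/8)(3/7) = 5/42; P(data | r = 6) = (3/9)(2/8)(1/7) = 1/84; P(data | r = 7) = (2/9)(1/8)(0/7) = 0.
Weighting by the prior gives 1/4 · 2/3 = 1/6, 1/4 · 5/42 = 5/168, 1/4 · 1/84 = 1/336, 1/4 · 0 = 0; with total 67/336.
By Bayes' rule, P(r = 1 | data) = (1/6) / (67/336) = 56/67.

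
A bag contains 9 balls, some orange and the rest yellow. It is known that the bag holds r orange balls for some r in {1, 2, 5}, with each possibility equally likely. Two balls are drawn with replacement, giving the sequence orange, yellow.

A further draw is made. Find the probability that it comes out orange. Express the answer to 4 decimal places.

The likelihood of the observed sequence under each hypothesis: P(data | r = 1) = (1/9)(8/9) = 8/81; P(data | r = 2) = (2/9)(7/9) = 14/81; P(data | r = 5) = (5/9)(4/9) = 20/81.
Multiplying each by its prior: 1/3 · 8/81 = 8/243, 1/3 · 14/81 = 14/243, 1/3 · 20/81 = 20/243; summing to 14/81.
Dividing through by the total gives posterior P(r = 1 | data) = 4/21, P(r = 2 | data) = 1/3, P(r = 5 | data) = 10/21.
Averaging over the posterior, P(orange next | data) = (1/9)(4/21) + (2/9)(1/3) + (5/9)(10/21) = 68/189.

0.3598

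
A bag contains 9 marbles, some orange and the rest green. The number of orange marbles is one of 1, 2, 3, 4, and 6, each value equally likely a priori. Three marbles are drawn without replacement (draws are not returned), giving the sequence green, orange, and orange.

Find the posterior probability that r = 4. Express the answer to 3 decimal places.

0.300

The likelihood of the observed sequence under each hypothesis: P(data | r = 1) = (8/9)(1/8)(0/7) = 0; P(data | r = 2) = (7/9)(2/8)(1/7) = 1/36; P(data | r = 3) = (6/9)(3/8)(2/7) = 1/14; P(data | r = 4) = (5/9)(4/8)(3/7) = 5/42; P(data | r = 6) = (3/9)(6/8)(5/7) = 5/28.
Weighting by the prior gives 1/5 · 0 = 0, 1/5 · 1/36 = 1/180, 1/5 · 1/14 = 1/70, 1/5 · 5/42 = 1/42, 1/5 · 5/28 = 1/28; these sum to 5/63.
Hence P(r = 4 | data) = (1/42) / (5/63) = 3/10.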